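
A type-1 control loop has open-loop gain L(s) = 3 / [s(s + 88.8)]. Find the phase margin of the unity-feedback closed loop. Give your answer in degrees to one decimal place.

Gain crossover: |L(jω)| = 1 at ω ≈ 0.0338 rad/s.
∠L(j0.0338) = −90° − arctan(0.0338/88.8) ≈ -90.02°
PM = 180° + (-90.02°) = 89.98°

90.0°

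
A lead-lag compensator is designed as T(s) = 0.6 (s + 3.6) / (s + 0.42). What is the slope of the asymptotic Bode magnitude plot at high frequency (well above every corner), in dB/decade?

With 1 zero and 1 pole, the high-frequency asymptotic slope is 20 × (1 − 1) = 0 dB/decade.

0 dB/decade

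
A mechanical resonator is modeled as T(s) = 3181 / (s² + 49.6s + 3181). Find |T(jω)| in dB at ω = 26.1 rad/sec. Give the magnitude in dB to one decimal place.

|(j26.1)² + 49.6(j26.1) + 3181| = |2499.8 + j1294.6| = 2815
|T(j26.1)| = 3181 / 2815 = 1.13
20 log₁₀(1.13) = 1.06 dB

1.1 dB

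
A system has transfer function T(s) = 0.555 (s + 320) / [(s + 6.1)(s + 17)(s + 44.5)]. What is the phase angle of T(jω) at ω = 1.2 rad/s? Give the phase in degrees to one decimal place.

-16.5 deg

∠(j1.2 + 320) = arctan(1.2/320) = 0.21°
∠(j1.2 + 6.1) = arctan(1.2/6.1) = 11.13°
∠(j1.2 + 17) = arctan(1.2/17) = 4.04°
∠(j1.2 + 44.5) = arctan(1.2/44.5) = 1.54°
∠T(j1.2) = 0.21° − (11.13° + 4.04° + 1.54°) = -16.50°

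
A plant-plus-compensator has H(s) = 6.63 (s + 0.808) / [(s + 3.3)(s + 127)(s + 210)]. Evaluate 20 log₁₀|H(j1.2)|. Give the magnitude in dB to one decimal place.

-79.8 dB

|j1.2 + 0.808| = √(1.2² + 0.808²) = 1.447
|j1.2 + 3.3| = √(1.2² + 3.3²) = 3.511
|j1.2 + 127| = √(1.2² + 127²) = 127
|j1.2 + 210| = √(1.2² + 210²) = 210
|H(j1.2)| = 6.63 × 1.447 / (3.511 × 127 × 210) = 0.00010241
20 log₁₀(0.00010241) = -79.79 dB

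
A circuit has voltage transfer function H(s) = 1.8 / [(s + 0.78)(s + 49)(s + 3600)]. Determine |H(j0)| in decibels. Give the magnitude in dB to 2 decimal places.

-97.67 dB

H(0) = 1.8 / (0.78 × 49 × 3600) = 1.3082e-05
20 log₁₀(1.3082e-05) = -97.666 dB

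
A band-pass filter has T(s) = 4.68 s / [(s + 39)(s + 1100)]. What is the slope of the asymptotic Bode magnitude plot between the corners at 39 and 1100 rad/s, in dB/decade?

0 dB/decade

In this band the factors already past their corner are: 1 differentiator zero, pole at 39; net slope = 0 dB/decade.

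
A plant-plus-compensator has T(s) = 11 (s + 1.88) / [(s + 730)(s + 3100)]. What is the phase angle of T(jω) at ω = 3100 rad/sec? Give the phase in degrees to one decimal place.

-31.8°

∠(j3100 + 1.88) = arctan(3100/1.88) = 89.97°
∠(j3100 + 730) = arctan(3100/730) = 76.75°
∠(j3100 + 3100) = arctan(3100/3100) = 45.00°
∠T(j3100) = 89.97° − (76.75° + 45.00°) = -31.78°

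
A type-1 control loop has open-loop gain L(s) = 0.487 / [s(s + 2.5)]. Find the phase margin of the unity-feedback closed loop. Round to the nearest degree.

Gain crossover: |L(jω)| = 1 at ω ≈ 0.194 rad/s.
∠L(j0.194) = −90° − arctan(0.194/2.5) ≈ -94.44°
PM = 180° + (-94.44°) = 85.56°

86 deg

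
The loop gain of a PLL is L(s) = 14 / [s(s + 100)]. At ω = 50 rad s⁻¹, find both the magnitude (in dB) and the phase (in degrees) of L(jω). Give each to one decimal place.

|j50 + 100| = √(50² + 100²) = 111.8
|j50| = 50
|L(j50)| = 14 / (111.8 × 50) = 0.0025044
20 log₁₀(0.0025044) = -52.03 dB
∠(j50 + 100) = arctan(50/100) = 26.57°
∠(j50) = 90.00°
∠L(j50) = − (26.57° + 90.00°) = -116.57°

|L| = -52.0 dB, ∠L = -116.6°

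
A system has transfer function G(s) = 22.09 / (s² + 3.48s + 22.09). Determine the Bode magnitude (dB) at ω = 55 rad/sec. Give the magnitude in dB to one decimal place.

-42.7 dB

|(j55)² + 3.48(j55) + 22.09| = |-3002.9 + j191.4| = 3009
|G(j55)| = 22.09 / 3009 = 0.0073413
20 log₁₀(0.0073413) = -42.68 dB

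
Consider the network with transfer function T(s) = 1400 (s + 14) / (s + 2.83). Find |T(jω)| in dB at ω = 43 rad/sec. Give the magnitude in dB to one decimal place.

|j43 + 14| = √(43² + 14²) = 45.22
|j43 + 2.83| = √(43² + 2.83²) = 43.09
|T(j43)| = 1400 × 45.22 / 43.09 = 1469.2
20 log₁₀(1469.2) = 63.34 dB

63.3 dB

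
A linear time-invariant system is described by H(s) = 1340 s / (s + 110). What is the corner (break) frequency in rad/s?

110 rad/s

The single real pole at s = −110 gives a corner at ω = 110 rad/s.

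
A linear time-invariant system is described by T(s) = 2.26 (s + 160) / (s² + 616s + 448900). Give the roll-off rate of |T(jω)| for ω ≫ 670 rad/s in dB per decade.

-20 dB/decade

With 1 zero and 2 poles, the high-frequency asymptotic slope is 20 × (1 − 2) = -20 dB/decade.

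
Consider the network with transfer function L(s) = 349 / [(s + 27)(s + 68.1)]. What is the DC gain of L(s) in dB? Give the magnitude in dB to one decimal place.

-14.4 dB

L(0) = 349 / (27 × 68.1) = 0.18981
20 log₁₀(0.18981) = -14.43 dB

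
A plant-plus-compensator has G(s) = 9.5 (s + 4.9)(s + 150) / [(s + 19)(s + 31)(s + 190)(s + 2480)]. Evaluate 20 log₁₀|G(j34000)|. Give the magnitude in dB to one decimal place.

-161.7 dB

|j34000 + 4.9| = √(34000² + 4.9²) = 3.4e+04
|j34000 + 150| = √(34000² + 150²) = 3.4e+04
|j34000 + 19| = √(34000² + 19²) = 3.4e+04
|j34000 + 31| = √(34000² + 31²) = 3.4e+04
|j34000 + 190| = √(34000² + 190²) = 3.4e+04
|j34000 + 2480| = √(34000² + 2480²) = 3.409e+04
|G(j34000)| = 9.5 × 3.4e+04 × 3.4e+04 / (3.4e+04 × 3.4e+04 × 3.4e+04 × 3.409e+04) = 8.1962e-09
20 log₁₀(8.1962e-09) = -161.73 dB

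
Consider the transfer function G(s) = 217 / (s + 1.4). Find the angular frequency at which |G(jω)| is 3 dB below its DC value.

For a single-pole low-pass, the −3 dB point is at the pole: ω = 1.4 rad/s.

1.4 rad/s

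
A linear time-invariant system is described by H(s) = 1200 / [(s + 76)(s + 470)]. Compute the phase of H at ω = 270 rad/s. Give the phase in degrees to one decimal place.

-104.2°

∠(j270 + 76) = arctan(270/76) = 74.28°
∠(j270 + 470) = arctan(270/470) = 29.88°
∠H(j270) = − (74.28° + 29.88°) = -104.16°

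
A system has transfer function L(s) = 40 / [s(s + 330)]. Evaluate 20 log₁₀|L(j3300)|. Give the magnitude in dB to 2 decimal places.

-108.74 dB

|j3300 + 330| = √(3300² + 330²) = 3316
|j3300| = 3300
|L(j3300)| = 40 / (3316 × 3300) = 3.6549e-06
20 log₁₀(3.6549e-06) = -108.743 dB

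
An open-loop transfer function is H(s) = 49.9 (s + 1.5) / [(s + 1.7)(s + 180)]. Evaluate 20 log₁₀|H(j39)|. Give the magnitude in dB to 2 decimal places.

|j39 + 1.5| = √(39² + 1.5²) = 39.03
|j39 + 1.7| = √(39² + 1.7²) = 39.04
|j39 + 180| = √(39² + 180²) = 184.2
|H(j39)| = 49.9 × 39.03 / (39.04 × 184.2) = 0.27088
20 log₁₀(0.27088) = -11.344 dB

-11.34 dB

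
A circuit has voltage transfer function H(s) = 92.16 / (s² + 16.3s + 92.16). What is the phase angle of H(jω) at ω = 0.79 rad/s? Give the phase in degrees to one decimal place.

∠[(j0.79)² + 16.3(j0.79) + 92.16] = ∠[91.536 + j12.877] = 8.01°
∠H(j0.79) = −8.01° = -8.01°

-8.0°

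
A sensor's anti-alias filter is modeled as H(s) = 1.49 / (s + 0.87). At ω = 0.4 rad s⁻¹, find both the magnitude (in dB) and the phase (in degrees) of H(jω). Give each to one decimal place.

|H| = 3.8 dB, ∠H = -24.7°

|j0.4 + 0.87| = √(0.4² + 0.87²) = 0.9575
|H(j0.4)| = 1.49 / 0.9575 = 1.5561
20 log₁₀(1.5561) = 3.84 dB
∠(j0.4 + 0.87) = arctan(0.4/0.87) = 24.69°
∠H(j0.4) = −24.69° = -24.69°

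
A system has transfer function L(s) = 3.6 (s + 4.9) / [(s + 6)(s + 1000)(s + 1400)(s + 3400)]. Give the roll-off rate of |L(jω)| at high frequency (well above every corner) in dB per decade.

-60 dB/decade

With 1 zero and 4 poles, the high-frequency asymptotic slope is 20 × (1 − 4) = -60 dB/decade.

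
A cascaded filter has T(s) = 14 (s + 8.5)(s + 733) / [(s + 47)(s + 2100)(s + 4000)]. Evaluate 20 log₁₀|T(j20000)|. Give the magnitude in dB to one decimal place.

-63.3 dB

|j20000 + 8.5| = √(20000² + 8.5²) = 2e+04
|j20000 + 733| = √(20000² + 733²) = 2.001e+04
|j20000 + 47| = √(20000² + 47²) = 2e+04
|j20000 + 2100| = √(20000² + 2100²) = 2.011e+04
|j20000 + 4000| = √(20000² + 4000²) = 2.04e+04
|T(j20000)| = 14 × 2e+04 × 2.001e+04 / (2e+04 × 2.011e+04 × 2.04e+04) = 0.00068311
20 log₁₀(0.00068311) = -63.31 dB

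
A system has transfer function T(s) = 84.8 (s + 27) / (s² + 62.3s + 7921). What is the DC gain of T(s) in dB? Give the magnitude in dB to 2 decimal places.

-10.78 dB

T(0) = 84.8 × 27 / 7921 = 0.28905
20 log₁₀(0.28905) = -10.780 dB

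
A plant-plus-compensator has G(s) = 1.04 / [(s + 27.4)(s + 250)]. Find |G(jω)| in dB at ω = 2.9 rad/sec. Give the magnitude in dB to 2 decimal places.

|j2.9 + 27.4| = √(2.9² + 27.4²) = 27.55
|j2.9 + 250| = √(2.9² + 250²) = 250
|G(j2.9)| = 1.04 / (27.55 × 250) = 0.00015097
20 log₁₀(0.00015097) = -76.422 dB

-76.42 dB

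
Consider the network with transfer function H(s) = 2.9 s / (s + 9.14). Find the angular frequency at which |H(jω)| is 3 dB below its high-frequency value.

9.14 rad/s

For a single-pole high-pass, the −3 dB point is at the pole: ω = 9.14 rad/s.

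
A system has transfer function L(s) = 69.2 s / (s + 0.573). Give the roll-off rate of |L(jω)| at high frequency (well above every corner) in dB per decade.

0 dB/decade

With 1 zero and 1 pole, the high-frequency asymptotic slope is 20 × (1 − 1) = 0 dB/decade.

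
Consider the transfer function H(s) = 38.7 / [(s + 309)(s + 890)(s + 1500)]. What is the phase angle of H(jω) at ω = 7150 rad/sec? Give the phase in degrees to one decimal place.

-248.6°

∠(j7150 + 309) = arctan(7150/309) = 87.53°
∠(j7150 + 890) = arctan(7150/890) = 82.90°
∠(j7150 + 1500) = arctan(7150/1500) = 78.15°
∠H(j7150) = − (87.53° + 82.90° + 78.15°) = -248.58°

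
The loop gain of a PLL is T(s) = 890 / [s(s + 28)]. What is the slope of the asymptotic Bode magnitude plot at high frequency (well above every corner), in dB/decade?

-40 dB/decade

With 0 zeros and 2 poles, the high-frequency asymptotic slope is 20 × (0 − 2) = -40 dB/decade.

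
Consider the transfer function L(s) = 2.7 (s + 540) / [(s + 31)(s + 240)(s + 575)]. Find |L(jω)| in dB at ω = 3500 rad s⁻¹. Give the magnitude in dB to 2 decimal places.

|j3500 + 540| = √(3500² + 540²) = 3541
|j3500 + 31| = √(3500² + 31²) = 3500
|j3500 + 240| = √(3500² + 240²) = 3508
|j3500 + 575| = √(3500² + 575²) = 3547
|L(j3500)| = 2.7 × 3541 / (3500 × 3508 × 3547) = 2.1954e-07
20 log₁₀(2.1954e-07) = -133.170 dB

-133.17 dB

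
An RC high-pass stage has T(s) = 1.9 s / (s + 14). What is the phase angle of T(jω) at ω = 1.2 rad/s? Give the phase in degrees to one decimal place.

85.1 deg

∠(j1.2) = 90.00°
∠(j1.2 + 14) = arctan(1.2/14) = 4.90°
∠T(j1.2) = 90.00° − 4.90° = 85.10°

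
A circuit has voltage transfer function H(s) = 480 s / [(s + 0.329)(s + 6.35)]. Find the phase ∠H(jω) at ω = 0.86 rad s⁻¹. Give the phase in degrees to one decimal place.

∠(j0.86) = 90.00°
∠(j0.86 + 0.329) = arctan(0.86/0.329) = 69.07°
∠(j0.86 + 6.35) = arctan(0.86/6.35) = 7.71°
∠H(j0.86) = 90.00° − (69.07° + 7.71°) = 13.22°

13.2°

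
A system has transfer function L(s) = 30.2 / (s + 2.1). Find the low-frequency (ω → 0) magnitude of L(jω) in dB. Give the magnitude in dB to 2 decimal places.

23.16 dB

L(0) = 30.2 / 2.1 = 14.381
20 log₁₀(14.381) = 23.156 dB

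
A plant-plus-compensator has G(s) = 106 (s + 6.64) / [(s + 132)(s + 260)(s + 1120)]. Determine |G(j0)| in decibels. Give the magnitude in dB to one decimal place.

-94.7 dB

G(0) = 106 × 6.64 / (132 × 260 × 1120) = 1.8311e-05
20 log₁₀(1.8311e-05) = -94.75 dB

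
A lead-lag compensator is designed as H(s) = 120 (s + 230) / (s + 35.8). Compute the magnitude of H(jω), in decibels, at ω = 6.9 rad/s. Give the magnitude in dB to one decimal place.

57.6 dB

|j6.9 + 230| = √(6.9² + 230²) = 230.1
|j6.9 + 35.8| = √(6.9² + 35.8²) = 36.46
|H(j6.9)| = 120 × 230.1 / 36.46 = 757.36
20 log₁₀(757.36) = 57.59 dB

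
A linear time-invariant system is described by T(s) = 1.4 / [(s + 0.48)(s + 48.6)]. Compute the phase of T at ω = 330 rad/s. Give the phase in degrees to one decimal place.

∠(j330 + 0.48) = arctan(330/0.48) = 89.92°
∠(j330 + 48.6) = arctan(330/48.6) = 81.62°
∠T(j330) = − (89.92° + 81.62°) = -171.54°

-171.5°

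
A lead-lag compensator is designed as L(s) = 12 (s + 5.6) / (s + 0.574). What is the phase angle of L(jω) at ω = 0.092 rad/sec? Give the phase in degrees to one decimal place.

∠(j0.092 + 5.6) = arctan(0.092/5.6) = 0.94°
∠(j0.092 + 0.574) = arctan(0.092/0.574) = 9.11°
∠L(j0.092) = 0.94° − 9.11° = -8.16°

-8.2°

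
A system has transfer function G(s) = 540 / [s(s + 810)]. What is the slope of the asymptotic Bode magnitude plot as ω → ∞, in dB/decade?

With 0 zeros and 2 poles, the high-frequency asymptotic slope is 20 × (0 − 2) = -40 dB/decade.

-40 dB/decade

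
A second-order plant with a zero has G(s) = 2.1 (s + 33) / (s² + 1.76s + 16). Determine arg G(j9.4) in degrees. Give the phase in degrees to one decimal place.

-151.2°

∠(j9.4 + 33) = arctan(9.4/33) = 15.90°
∠[(j9.4)² + 1.76(j9.4) + 16] = ∠[-72.36 + j16.544] = 167.12°
∠G(j9.4) = 15.90° − 167.12° = -151.22°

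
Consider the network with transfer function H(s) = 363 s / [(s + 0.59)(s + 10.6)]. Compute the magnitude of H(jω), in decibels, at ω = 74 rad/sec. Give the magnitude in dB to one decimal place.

13.7 dB

|j74| = 74
|j74 + 0.59| = √(74² + 0.59²) = 74
|j74 + 10.6| = √(74² + 10.6²) = 74.76
|H(j74)| = 363 × 74 / (74 × 74.76) = 4.8557
20 log₁₀(4.8557) = 13.73 dB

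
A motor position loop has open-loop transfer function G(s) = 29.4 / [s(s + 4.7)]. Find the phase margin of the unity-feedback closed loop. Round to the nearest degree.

Gain crossover: |G(jω)| = 1 at ω ≈ 4.51 rad/s.
∠G(j4.51) = −90° − arctan(4.51/4.7) ≈ -133.83°
PM = 180° + (-133.83°) = 46.17°

46°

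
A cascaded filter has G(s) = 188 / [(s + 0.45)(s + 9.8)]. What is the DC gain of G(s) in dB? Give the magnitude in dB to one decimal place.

32.6 dB

G(0) = 188 / (0.45 × 9.8) = 42.63
20 log₁₀(42.63) = 32.59 dB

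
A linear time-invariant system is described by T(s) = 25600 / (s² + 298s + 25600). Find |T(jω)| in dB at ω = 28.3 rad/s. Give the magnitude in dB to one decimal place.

|(j28.3)² + 298(j28.3) + 25600| = |24799 + j8433.4| = 2.619e+04
|T(j28.3)| = 25600 / 2.619e+04 = 0.97733
20 log₁₀(0.97733) = -0.20 dB

-0.2 dB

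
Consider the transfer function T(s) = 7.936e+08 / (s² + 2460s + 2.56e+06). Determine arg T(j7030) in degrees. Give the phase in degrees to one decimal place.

-159.7°

∠[(j7030)² + 2460(j7030) + 2.56e+06] = ∠[-4.6861e+07 + j1.7294e+07] = 159.74°
∠T(j7030) = −159.74° = -159.74°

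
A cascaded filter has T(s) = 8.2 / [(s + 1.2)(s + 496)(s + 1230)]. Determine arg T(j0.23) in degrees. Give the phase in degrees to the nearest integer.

∠(j0.23 + 1.2) = arctan(0.23/1.2) = 10.85°
∠(j0.23 + 496) = arctan(0.23/496) = 0.03°
∠(j0.23 + 1230) = arctan(0.23/1230) = 0.01°
∠T(j0.23) = − (10.85° + 0.03° + 0.01°) = -10.89°

-11°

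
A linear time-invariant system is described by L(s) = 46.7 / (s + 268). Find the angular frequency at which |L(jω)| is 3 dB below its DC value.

For a single-pole low-pass, the −3 dB point is at the pole: ω = 268 rad/sec.

268 rad/sec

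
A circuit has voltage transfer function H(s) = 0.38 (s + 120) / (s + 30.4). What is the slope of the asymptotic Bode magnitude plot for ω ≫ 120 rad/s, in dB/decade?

With 1 zero and 1 pole, the high-frequency asymptotic slope is 20 × (1 − 1) = 0 dB/decade.

0 dB/decade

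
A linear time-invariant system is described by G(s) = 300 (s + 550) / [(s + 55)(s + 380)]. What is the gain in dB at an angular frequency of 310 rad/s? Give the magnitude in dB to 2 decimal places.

|j310 + 550| = √(310² + 550²) = 631.3
|j310 + 55| = √(310² + 55²) = 314.8
|j310 + 380| = √(310² + 380²) = 490.4
|G(j310)| = 300 × 631.3 / (314.8 × 490.4) = 1.2267
20 log₁₀(1.2267) = 1.775 dB

1.77 dB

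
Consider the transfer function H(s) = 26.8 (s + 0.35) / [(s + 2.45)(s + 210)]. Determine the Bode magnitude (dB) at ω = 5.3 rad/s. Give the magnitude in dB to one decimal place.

|j5.3 + 0.35| = √(5.3² + 0.35²) = 5.312
|j5.3 + 2.45| = √(5.3² + 2.45²) = 5.839
|j5.3 + 210| = √(5.3² + 210²) = 210.1
|H(j5.3)| = 26.8 × 5.312 / (5.839 × 210.1) = 0.11606
20 log₁₀(0.11606) = -18.71 dB

-18.7 dB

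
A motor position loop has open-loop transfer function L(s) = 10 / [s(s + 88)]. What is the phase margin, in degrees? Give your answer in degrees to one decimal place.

89.9°

Gain crossover: |L(jω)| = 1 at ω ≈ 0.114 rad/s.
∠L(j0.114) = −90° − arctan(0.114/88) ≈ -90.07°
PM = 180° + (-90.07°) = 89.93°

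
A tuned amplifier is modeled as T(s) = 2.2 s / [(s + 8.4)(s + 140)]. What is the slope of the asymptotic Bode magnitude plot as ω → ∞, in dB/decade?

-20 dB/decade

With 1 zero and 2 poles, the high-frequency asymptotic slope is 20 × (1 − 2) = -20 dB/decade.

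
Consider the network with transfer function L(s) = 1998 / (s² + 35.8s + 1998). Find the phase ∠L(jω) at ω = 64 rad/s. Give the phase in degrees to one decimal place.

∠[(j64)² + 35.8(j64) + 1998] = ∠[-2098 + j2291.2] = 132.48°
∠L(j64) = −132.48° = -132.48°

-132.5°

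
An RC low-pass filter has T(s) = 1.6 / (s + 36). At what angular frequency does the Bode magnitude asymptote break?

The single real pole at s = −36 gives a corner at ω = 36 rad/sec.

36 rad/sec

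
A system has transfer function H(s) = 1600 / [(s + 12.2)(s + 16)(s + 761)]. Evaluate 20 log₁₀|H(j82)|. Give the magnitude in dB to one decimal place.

|j82 + 12.2| = √(82² + 12.2²) = 82.9
|j82 + 16| = √(82² + 16²) = 83.55
|j82 + 761| = √(82² + 761²) = 765.4
|H(j82)| = 1600 / (82.9 × 83.55 × 765.4) = 0.00030181
20 log₁₀(0.00030181) = -70.41 dB

-70.4 dB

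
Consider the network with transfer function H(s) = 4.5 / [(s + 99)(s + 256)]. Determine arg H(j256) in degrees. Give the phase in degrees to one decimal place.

-113.9°

∠(j256 + 99) = arctan(256/99) = 68.86°
∠(j256 + 256) = arctan(256/256) = 45.00°
∠H(j256) = − (68.86° + 45.00°) = -113.86°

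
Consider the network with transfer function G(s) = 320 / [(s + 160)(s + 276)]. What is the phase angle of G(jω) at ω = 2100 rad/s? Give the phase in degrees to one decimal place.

∠(j2100 + 160) = arctan(2100/160) = 85.64°
∠(j2100 + 276) = arctan(2100/276) = 82.51°
∠G(j2100) = − (85.64° + 82.51°) = -168.16°

-168.2°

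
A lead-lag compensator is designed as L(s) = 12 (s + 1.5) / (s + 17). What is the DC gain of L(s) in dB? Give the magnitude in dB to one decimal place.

0.5 dB

L(0) = 12 × 1.5 / 17 = 1.0588
20 log₁₀(1.0588) = 0.50 dB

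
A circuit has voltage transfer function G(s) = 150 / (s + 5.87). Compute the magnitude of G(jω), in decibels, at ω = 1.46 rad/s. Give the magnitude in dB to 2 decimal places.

27.89 dB

|j1.46 + 5.87| = √(1.46² + 5.87²) = 6.049
|G(j1.46)| = 150 / 6.049 = 24.798
20 log₁₀(24.798) = 27.888 dB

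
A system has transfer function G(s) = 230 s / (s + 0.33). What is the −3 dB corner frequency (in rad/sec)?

0.33 rad/sec

For a single-pole high-pass, the −3 dB point is at the pole: ω = 0.33 rad/sec.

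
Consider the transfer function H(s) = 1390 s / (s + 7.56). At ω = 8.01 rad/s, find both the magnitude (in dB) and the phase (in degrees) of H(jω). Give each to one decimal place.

|H| = 60.1 dB, ∠H = 43.3°

|j8.01| = 8.01
|j8.01 + 7.56| = √(8.01² + 7.56²) = 11.01
|H(j8.01)| = 1390 × 8.01 / 11.01 = 1010.9
20 log₁₀(1010.9) = 60.09 dB
∠(j8.01) = 90.00°
∠(j8.01 + 7.56) = arctan(8.01/7.56) = 46.66°
∠H(j8.01) = 90.00° − 46.66° = 43.34°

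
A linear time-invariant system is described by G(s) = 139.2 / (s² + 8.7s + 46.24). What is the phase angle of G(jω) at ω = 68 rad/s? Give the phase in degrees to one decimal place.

∠[(j68)² + 8.7(j68) + 46.24] = ∠[-4577.8 + j591.6] = 172.64°
∠G(j68) = −172.64° = -172.64°

-172.6°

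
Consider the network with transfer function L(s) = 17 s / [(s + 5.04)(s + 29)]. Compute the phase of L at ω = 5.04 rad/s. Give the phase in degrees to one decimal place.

∠(j5.04) = 90.00°
∠(j5.04 + 5.04) = arctan(5.04/5.04) = 45.00°
∠(j5.04 + 29) = arctan(5.04/29) = 9.86°
∠L(j5.04) = 90.00° − (45.00° + 9.86°) = 35.14°

35.1°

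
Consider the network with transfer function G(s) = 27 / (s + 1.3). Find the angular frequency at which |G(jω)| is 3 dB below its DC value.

For a single-pole low-pass, the −3 dB point is at the pole: ω = 1.3 rad/s.

1.3 rad/s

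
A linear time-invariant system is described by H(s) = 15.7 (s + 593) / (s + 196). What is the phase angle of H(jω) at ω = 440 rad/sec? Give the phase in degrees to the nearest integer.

-29°

∠(j440 + 593) = arctan(440/593) = 36.58°
∠(j440 + 196) = arctan(440/196) = 65.99°
∠H(j440) = 36.58° − 65.99° = -29.41°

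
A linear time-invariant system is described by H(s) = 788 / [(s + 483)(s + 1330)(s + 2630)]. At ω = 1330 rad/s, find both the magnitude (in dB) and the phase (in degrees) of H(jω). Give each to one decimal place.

|j1330 + 483| = √(1330² + 483²) = 1415
|j1330 + 1330| = √(1330² + 1330²) = 1881
|j1330 + 2630| = √(1330² + 2630²) = 2947
|H(j1330)| = 788 / (1415 × 1881 × 2947) = 1.0046e-07
20 log₁₀(1.0046e-07) = -139.96 dB
∠(j1330 + 483) = arctan(1330/483) = 70.04°
∠(j1330 + 1330) = arctan(1330/1330) = 45.00°
∠(j1330 + 2630) = arctan(1330/2630) = 26.83°
∠H(j1330) = − (70.04° + 45.00° + 26.83°) = -141.87°

|H| = -140.0 dB, ∠H = -141.9°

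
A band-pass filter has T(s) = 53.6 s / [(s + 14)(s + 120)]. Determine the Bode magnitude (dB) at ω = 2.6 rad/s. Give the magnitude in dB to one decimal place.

-21.8 dB

|j2.6| = 2.6
|j2.6 + 14| = √(2.6² + 14²) = 14.24
|j2.6 + 120| = √(2.6² + 120²) = 120
|T(j2.6)| = 53.6 × 2.6 / (14.24 × 120) = 0.081539
20 log₁₀(0.081539) = -21.77 dB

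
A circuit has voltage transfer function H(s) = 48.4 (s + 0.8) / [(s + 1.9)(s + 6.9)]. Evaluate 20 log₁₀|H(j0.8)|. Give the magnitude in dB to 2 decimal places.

11.65 dB

|j0.8 + 0.8| = √(0.8² + 0.8²) = 1.131
|j0.8 + 1.9| = √(0.8² + 1.9²) = 2.062
|j0.8 + 6.9| = √(0.8² + 6.9²) = 6.946
|H(j0.8)| = 48.4 × 1.131 / (2.062 × 6.946) = 3.8239
20 log₁₀(3.8239) = 11.650 dB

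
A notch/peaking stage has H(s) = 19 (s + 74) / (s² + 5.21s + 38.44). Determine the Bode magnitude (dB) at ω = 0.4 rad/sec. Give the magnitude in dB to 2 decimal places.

|j0.4 + 74| = √(0.4² + 74²) = 74
|(j0.4)² + 5.21(j0.4) + 38.44| = |38.28 + j2.084| = 38.34
|H(j0.4)| = 19 × 74 / 38.34 = 36.676
20 log₁₀(36.676) = 31.288 dB

31.29 dB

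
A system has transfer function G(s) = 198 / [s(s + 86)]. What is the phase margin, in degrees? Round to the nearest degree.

Gain crossover: |G(jω)| = 1 at ω ≈ 2.3 rad/s.
∠G(j2.3) = −90° − arctan(2.3/86) ≈ -91.53°
PM = 180° + (-91.53°) = 88.47°

88°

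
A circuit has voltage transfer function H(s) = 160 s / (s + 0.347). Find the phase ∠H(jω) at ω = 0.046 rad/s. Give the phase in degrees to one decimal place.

82.4°

∠(j0.046) = 90.00°
∠(j0.046 + 0.347) = arctan(0.046/0.347) = 7.55°
∠H(j0.046) = 90.00° − 7.55° = 82.45°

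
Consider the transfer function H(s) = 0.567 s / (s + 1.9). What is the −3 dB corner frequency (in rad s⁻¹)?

For a single-pole high-pass, the −3 dB point is at the pole: ω = 1.9 rad s⁻¹.

1.9 rad s⁻¹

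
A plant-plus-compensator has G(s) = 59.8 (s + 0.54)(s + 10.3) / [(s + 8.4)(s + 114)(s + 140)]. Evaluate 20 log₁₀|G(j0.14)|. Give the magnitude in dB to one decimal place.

-51.8 dB

|j0.14 + 0.54| = √(0.14² + 0.54²) = 0.5579
|j0.14 + 10.3| = √(0.14² + 10.3²) = 10.3
|j0.14 + 8.4| = √(0.14² + 8.4²) = 8.401
|j0.14 + 114| = √(0.14² + 114²) = 114
|j0.14 + 140| = √(0.14² + 140²) = 140
|G(j0.14)| = 59.8 × 0.5579 × 10.3 / (8.401 × 114 × 140) = 0.0025629
20 log₁₀(0.0025629) = -51.83 dB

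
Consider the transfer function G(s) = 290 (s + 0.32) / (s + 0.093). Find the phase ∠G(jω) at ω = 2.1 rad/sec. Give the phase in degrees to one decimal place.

∠(j2.1 + 0.32) = arctan(2.1/0.32) = 81.34°
∠(j2.1 + 0.093) = arctan(2.1/0.093) = 87.46°
∠G(j2.1) = 81.34° − 87.46° = -6.13°

-6.1°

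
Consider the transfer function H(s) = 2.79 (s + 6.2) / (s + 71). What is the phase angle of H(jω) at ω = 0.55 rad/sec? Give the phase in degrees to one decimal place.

∠(j0.55 + 6.2) = arctan(0.55/6.2) = 5.07°
∠(j0.55 + 71) = arctan(0.55/71) = 0.44°
∠H(j0.55) = 5.07° − 0.44° = 4.63°

4.6°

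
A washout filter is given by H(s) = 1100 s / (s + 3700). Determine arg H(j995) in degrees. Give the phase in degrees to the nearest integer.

75 deg

∠(j995) = 90.00°
∠(j995 + 3700) = arctan(995/3700) = 15.05°
∠H(j995) = 90.00° − 15.05° = 74.95°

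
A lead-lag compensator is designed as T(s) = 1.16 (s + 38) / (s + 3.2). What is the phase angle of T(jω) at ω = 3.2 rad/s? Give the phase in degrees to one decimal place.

-40.2 deg

∠(j3.2 + 38) = arctan(3.2/38) = 4.81°
∠(j3.2 + 3.2) = arctan(3.2/3.2) = 45.00°
∠T(j3.2) = 4.81° − 45.00° = -40.19°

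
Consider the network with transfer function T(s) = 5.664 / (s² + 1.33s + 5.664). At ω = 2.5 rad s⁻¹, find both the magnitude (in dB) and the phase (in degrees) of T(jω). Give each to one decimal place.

|T| = 4.5 dB, ∠T = -100.0°

|(j2.5)² + 1.33(j2.5) + 5.664| = |-0.586 + j3.325| = 3.376
|T(j2.5)| = 5.664 / 3.376 = 1.6776
20 log₁₀(1.6776) = 4.49 dB
∠[(j2.5)² + 1.33(j2.5) + 5.664] = ∠[-0.586 + j3.325] = 100.00°
∠T(j2.5) = −100.00° = -100.00°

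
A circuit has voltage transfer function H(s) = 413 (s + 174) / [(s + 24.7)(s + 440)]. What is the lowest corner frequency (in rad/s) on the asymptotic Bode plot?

Break frequencies occur at each pole and zero magnitude: 24.7 rad/s, 174 rad/s, 440 rad/s.
The lowest is 24.7 rad/s.

24.7 rad/s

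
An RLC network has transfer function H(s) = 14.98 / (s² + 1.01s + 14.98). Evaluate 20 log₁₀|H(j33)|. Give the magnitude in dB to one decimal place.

-37.1 dB

|(j33)² + 1.01(j33) + 14.98| = |-1074 + j33.33| = 1075
|H(j33)| = 14.98 / 1075 = 0.013941
20 log₁₀(0.013941) = -37.11 dB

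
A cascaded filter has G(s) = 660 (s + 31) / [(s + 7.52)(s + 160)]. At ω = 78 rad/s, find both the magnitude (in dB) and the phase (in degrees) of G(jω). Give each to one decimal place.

|G| = 12.0 dB, ∠G = -42.2°

|j78 + 31| = √(78² + 31²) = 83.93
|j78 + 7.52| = √(78² + 7.52²) = 78.36
|j78 + 160| = √(78² + 160²) = 178
|G(j78)| = 660 × 83.93 / (78.36 × 178) = 3.9716
20 log₁₀(3.9716) = 11.98 dB
∠(j78 + 31) = arctan(78/31) = 68.33°
∠(j78 + 7.52) = arctan(78/7.52) = 84.49°
∠(j78 + 160) = arctan(78/160) = 25.99°
∠G(j78) = 68.33° − (84.49° + 25.99°) = -42.16°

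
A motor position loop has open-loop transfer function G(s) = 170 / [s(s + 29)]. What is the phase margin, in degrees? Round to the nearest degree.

Gain crossover: |G(jω)| = 1 at ω ≈ 5.75 rad/s.
∠G(j5.75) = −90° − arctan(5.75/29) ≈ -101.22°
PM = 180° + (-101.22°) = 78.78°

79 deg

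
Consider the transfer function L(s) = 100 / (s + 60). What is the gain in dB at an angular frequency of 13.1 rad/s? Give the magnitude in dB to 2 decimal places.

|j13.1 + 60| = √(13.1² + 60²) = 61.41
|L(j13.1)| = 100 / 61.41 = 1.6283
20 log₁₀(1.6283) = 4.235 dB

4.23 dB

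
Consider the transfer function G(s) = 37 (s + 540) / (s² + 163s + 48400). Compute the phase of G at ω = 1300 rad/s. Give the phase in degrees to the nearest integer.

∠(j1300 + 540) = arctan(1300/540) = 67.44°
∠[(j1300)² + 163(j1300) + 48400] = ∠[-1.6416e+06 + j2.119e+05] = 172.64°
∠G(j1300) = 67.44° − 172.64° = -105.20°

-105°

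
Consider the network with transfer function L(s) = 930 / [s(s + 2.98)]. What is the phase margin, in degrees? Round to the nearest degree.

Gain crossover: |L(jω)| = 1 at ω ≈ 30.4 rad/s.
∠L(j30.4) = −90° − arctan(30.4/2.98) ≈ -174.41°
PM = 180° + (-174.41°) = 5.59°

6°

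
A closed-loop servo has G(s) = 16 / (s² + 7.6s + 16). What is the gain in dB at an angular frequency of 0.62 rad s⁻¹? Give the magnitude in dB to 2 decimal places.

|(j0.62)² + 7.6(j0.62) + 16| = |15.616 + j4.712| = 16.31
|G(j0.62)| = 16 / 16.31 = 0.98093
20 log₁₀(0.98093) = -0.167 dB

-0.17 dB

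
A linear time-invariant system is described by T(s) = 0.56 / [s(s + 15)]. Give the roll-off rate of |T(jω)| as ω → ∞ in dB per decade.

-40 dB/decade

With 0 zeros and 2 poles, the high-frequency asymptotic slope is 20 × (0 − 2) = -40 dB/decade.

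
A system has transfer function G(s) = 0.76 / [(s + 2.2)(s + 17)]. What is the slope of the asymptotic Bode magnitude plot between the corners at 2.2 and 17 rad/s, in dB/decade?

In this band the factors already past their corner are: pole at 2.2; net slope = -20 dB/decade.

-20 dB/decade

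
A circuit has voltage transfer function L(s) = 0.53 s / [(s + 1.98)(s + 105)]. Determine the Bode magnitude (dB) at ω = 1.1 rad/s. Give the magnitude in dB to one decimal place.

|j1.1| = 1.1
|j1.1 + 1.98| = √(1.1² + 1.98²) = 2.265
|j1.1 + 105| = √(1.1² + 105²) = 105
|L(j1.1)| = 0.53 × 1.1 / (2.265 × 105) = 0.0024512
20 log₁₀(0.0024512) = -52.21 dB

-52.2 dB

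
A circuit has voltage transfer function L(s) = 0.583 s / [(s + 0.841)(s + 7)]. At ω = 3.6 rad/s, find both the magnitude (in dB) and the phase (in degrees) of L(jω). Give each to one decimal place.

|L| = -22.8 dB, ∠L = -14.1 deg

|j3.6| = 3.6
|j3.6 + 0.841| = √(3.6² + 0.841²) = 3.697
|j3.6 + 7| = √(3.6² + 7²) = 7.871
|L(j3.6)| = 0.583 × 3.6 / (3.697 × 7.871) = 0.072123
20 log₁₀(0.072123) = -22.84 dB
∠(j3.6) = 90.00°
∠(j3.6 + 0.841) = arctan(3.6/0.841) = 76.85°
∠(j3.6 + 7) = arctan(3.6/7) = 27.22°
∠L(j3.6) = 90.00° − (76.85° + 27.22°) = -14.07°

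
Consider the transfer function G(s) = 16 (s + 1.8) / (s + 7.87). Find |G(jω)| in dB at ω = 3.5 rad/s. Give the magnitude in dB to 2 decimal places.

|j3.5 + 1.8| = √(3.5² + 1.8²) = 3.936
|j3.5 + 7.87| = √(3.5² + 7.87²) = 8.613
|G(j3.5)| = 16 × 3.936 / 8.613 = 7.3111
20 log₁₀(7.3111) = 17.280 dB

17.28 dB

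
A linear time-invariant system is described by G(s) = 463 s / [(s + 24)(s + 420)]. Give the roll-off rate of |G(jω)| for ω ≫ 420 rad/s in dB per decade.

With 1 zero and 2 poles, the high-frequency asymptotic slope is 20 × (1 − 2) = -20 dB/decade.

-20 dB/decade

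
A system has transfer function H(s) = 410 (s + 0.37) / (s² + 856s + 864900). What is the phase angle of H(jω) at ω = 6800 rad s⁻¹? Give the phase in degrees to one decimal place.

∠(j6800 + 0.37) = arctan(6800/0.37) = 90.00°
∠[(j6800)² + 856(j6800) + 864900] = ∠[-4.5375e+07 + j5.8208e+06] = 172.69°
∠H(j6800) = 90.00° − 172.69° = -82.69°

-82.7°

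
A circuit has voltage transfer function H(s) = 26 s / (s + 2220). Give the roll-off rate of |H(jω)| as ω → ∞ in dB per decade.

0 dB/decade

With 1 zero and 1 pole, the high-frequency asymptotic slope is 20 × (1 − 1) = 0 dB/decade.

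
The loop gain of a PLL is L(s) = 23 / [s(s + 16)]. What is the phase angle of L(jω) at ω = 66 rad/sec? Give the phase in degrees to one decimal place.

-166.4°

∠(j66 + 16) = arctan(66/16) = 76.37°
∠(j66) = 90.00°
∠L(j66) = − (76.37° + 90.00°) = -166.37°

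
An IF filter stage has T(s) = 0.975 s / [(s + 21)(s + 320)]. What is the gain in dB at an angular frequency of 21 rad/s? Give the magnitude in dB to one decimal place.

|j21| = 21
|j21 + 21| = √(21² + 21²) = 29.7
|j21 + 320| = √(21² + 320²) = 320.7
|T(j21)| = 0.975 × 21 / (29.7 × 320.7) = 0.0021498
20 log₁₀(0.0021498) = -53.35 dB

-53.4 dB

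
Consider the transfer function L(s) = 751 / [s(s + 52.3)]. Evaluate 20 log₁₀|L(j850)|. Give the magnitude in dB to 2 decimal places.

-59.68 dB

|j850 + 52.3| = √(850² + 52.3²) = 851.6
|j850| = 850
|L(j850)| = 751 / (851.6 × 850) = 0.0010375
20 log₁₀(0.0010375) = -59.680 dB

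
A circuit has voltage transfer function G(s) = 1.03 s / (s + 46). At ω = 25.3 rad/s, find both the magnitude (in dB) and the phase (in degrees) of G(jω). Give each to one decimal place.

|j25.3| = 25.3
|j25.3 + 46| = √(25.3² + 46²) = 52.5
|G(j25.3)| = 1.03 × 25.3 / 52.5 = 0.49638
20 log₁₀(0.49638) = -6.08 dB
∠(j25.3) = 90.00°
∠(j25.3 + 46) = arctan(25.3/46) = 28.81°
∠G(j25.3) = 90.00° − 28.81° = 61.19°

|G| = -6.1 dB, ∠G = 61.2°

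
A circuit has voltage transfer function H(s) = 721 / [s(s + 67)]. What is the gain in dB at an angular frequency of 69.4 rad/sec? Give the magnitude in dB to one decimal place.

-19.4 dB

|j69.4 + 67| = √(69.4² + 67²) = 96.46
|j69.4| = 69.4
|H(j69.4)| = 721 / (96.46 × 69.4) = 0.1077
20 log₁₀(0.1077) = -19.36 dB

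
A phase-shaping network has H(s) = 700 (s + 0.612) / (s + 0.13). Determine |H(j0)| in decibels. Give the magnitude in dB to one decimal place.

H(0) = 700 × 0.612 / 0.13 = 3295.4
20 log₁₀(3295.4) = 70.36 dB

70.4 dB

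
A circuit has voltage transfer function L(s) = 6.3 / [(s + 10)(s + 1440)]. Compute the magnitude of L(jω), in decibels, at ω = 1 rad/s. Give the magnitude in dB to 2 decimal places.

|j1 + 10| = √(1² + 10²) = 10.05
|j1 + 1440| = √(1² + 1440²) = 1440
|L(j1)| = 6.3 / (10.05 × 1440) = 0.00043533
20 log₁₀(0.00043533) = -67.224 dB

-67.22 dB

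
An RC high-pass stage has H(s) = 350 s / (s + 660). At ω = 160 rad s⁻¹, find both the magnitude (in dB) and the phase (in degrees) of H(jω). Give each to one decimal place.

|j160| = 160
|j160 + 660| = √(160² + 660²) = 679.1
|H(j160)| = 350 × 160 / 679.1 = 82.46
20 log₁₀(82.46) = 38.32 dB
∠(j160) = 90.00°
∠(j160 + 660) = arctan(160/660) = 13.63°
∠H(j160) = 90.00° − 13.63° = 76.37°

|H| = 38.3 dB, ∠H = 76.4°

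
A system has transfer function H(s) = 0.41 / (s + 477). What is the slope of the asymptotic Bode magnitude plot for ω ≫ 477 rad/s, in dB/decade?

With 0 zeros and 1 pole, the high-frequency asymptotic slope is 20 × (0 − 1) = -20 dB/decade.

-20 dB/decade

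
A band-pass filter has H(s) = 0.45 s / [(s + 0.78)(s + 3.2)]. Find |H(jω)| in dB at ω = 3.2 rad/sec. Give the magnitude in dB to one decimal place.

-20.3 dB

|j3.2| = 3.2
|j3.2 + 0.78| = √(3.2² + 0.78²) = 3.294
|j3.2 + 3.2| = √(3.2² + 3.2²) = 4.525
|H(j3.2)| = 0.45 × 3.2 / (3.294 × 4.525) = 0.096608
20 log₁₀(0.096608) = -20.30 dB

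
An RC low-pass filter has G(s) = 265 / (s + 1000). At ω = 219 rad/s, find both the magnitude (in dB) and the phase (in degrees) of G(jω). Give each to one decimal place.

|G| = -11.7 dB, ∠G = -12.4°

|j219 + 1000| = √(219² + 1000²) = 1024
|G(j219)| = 265 / 1024 = 0.25886
20 log₁₀(0.25886) = -11.74 dB
∠(j219 + 1000) = arctan(219/1000) = 12.35°
∠G(j219) = −12.35° = -12.35°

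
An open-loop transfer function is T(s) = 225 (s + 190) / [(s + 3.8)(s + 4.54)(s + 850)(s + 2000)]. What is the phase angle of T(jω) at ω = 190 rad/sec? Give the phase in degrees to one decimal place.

∠(j190 + 190) = arctan(190/190) = 45.00°
∠(j190 + 3.8) = arctan(190/3.8) = 88.85°
∠(j190 + 4.54) = arctan(190/4.54) = 88.63°
∠(j190 + 850) = arctan(190/850) = 12.60°
∠(j190 + 2000) = arctan(190/2000) = 5.43°
∠T(j190) = 45.00° − (88.85° + 88.63° + 12.60° + 5.43°) = -150.51°

-150.5 deg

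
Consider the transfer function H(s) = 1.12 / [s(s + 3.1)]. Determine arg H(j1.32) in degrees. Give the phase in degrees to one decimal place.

∠(j1.32 + 3.1) = arctan(1.32/3.1) = 23.06°
∠(j1.32) = 90.00°
∠H(j1.32) = − (23.06° + 90.00°) = -113.06°

-113.1°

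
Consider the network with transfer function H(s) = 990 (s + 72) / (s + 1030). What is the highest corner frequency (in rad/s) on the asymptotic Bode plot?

Break frequencies occur at each pole and zero magnitude: 72 rad/s, 1030 rad/s.
The highest is 1030 rad/s.

1030 rad/s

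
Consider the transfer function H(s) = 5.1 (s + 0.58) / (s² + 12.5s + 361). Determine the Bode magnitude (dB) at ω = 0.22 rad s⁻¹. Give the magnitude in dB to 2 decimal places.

|j0.22 + 0.58| = √(0.22² + 0.58²) = 0.6203
|(j0.22)² + 12.5(j0.22) + 361| = |360.95 + j2.75| = 361
|H(j0.22)| = 5.1 × 0.6203 / 361 = 0.0087645
20 log₁₀(0.0087645) = -41.145 dB

-41.15 dB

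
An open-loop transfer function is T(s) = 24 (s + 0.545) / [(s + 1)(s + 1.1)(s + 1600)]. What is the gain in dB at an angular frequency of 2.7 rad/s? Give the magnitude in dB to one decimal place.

-46.2 dB

|j2.7 + 0.545| = √(2.7² + 0.545²) = 2.754
|j2.7 + 1| = √(2.7² + 1²) = 2.879
|j2.7 + 1.1| = √(2.7² + 1.1²) = 2.915
|j2.7 + 1600| = √(2.7² + 1600²) = 1600
|T(j2.7)| = 24 × 2.754 / (2.879 × 2.915 × 1600) = 0.004922
20 log₁₀(0.004922) = -46.16 dB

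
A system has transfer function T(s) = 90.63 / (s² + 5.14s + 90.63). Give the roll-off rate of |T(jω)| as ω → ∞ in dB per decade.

-40 dB/decade

With 0 zeros and 2 poles, the high-frequency asymptotic slope is 20 × (0 − 2) = -40 dB/decade.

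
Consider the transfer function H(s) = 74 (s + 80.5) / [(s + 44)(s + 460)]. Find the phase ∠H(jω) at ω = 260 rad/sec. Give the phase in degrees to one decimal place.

-37.1 deg

∠(j260 + 80.5) = arctan(260/80.5) = 72.80°
∠(j260 + 44) = arctan(260/44) = 80.39°
∠(j260 + 460) = arctan(260/460) = 29.48°
∠H(j260) = 72.80° − (80.39° + 29.48°) = -37.07°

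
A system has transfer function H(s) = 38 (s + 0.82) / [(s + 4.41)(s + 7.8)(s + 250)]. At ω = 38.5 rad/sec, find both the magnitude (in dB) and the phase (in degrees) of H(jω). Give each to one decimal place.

|H| = -48.4 dB, ∠H = -82.0 deg

|j38.5 + 0.82| = √(38.5² + 0.82²) = 38.51
|j38.5 + 4.41| = √(38.5² + 4.41²) = 38.75
|j38.5 + 7.8| = √(38.5² + 7.8²) = 39.28
|j38.5 + 250| = √(38.5² + 250²) = 252.9
|H(j38.5)| = 38 × 38.51 / (38.75 × 39.28 × 252.9) = 0.0038004
20 log₁₀(0.0038004) = -48.40 dB
∠(j38.5 + 0.82) = arctan(38.5/0.82) = 88.78°
∠(j38.5 + 4.41) = arctan(38.5/4.41) = 83.47°
∠(j38.5 + 7.8) = arctan(38.5/7.8) = 78.55°
∠(j38.5 + 250) = arctan(38.5/250) = 8.75°
∠H(j38.5) = 88.78° − (83.47° + 78.55° + 8.75°) = -81.99°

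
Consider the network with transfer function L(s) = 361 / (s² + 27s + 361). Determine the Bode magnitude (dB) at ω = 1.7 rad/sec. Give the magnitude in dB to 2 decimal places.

-0.00 dB

|(j1.7)² + 27(j1.7) + 361| = |358.11 + j45.9| = 361
|L(j1.7)| = 361 / 361 = 0.99989
20 log₁₀(0.99989) = -0.001 dB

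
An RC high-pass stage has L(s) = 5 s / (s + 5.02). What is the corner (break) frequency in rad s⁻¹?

5.02 rad s⁻¹

The single real pole at s = −5.02 gives a corner at ω = 5.02 rad s⁻¹.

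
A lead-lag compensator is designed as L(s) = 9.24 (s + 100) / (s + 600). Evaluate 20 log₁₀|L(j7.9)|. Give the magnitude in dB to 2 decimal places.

3.78 dB

|j7.9 + 100| = √(7.9² + 100²) = 100.3
|j7.9 + 600| = √(7.9² + 600²) = 600.1
|L(j7.9)| = 9.24 × 100.3 / 600.1 = 1.5447
20 log₁₀(1.5447) = 3.777 dB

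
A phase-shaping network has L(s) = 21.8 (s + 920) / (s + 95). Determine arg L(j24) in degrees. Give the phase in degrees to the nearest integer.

-13°

∠(j24 + 920) = arctan(24/920) = 1.49°
∠(j24 + 95) = arctan(24/95) = 14.18°
∠L(j24) = 1.49° − 14.18° = -12.68°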